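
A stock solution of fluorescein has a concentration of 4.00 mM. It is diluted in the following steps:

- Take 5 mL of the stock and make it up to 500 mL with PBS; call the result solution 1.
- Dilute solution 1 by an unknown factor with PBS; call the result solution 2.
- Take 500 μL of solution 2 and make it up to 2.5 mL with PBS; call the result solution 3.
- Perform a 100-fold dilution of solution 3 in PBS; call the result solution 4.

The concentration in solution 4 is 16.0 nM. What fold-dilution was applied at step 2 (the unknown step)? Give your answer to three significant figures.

Step 1: 5 mL brought to 500 mL → factor 500/5 = 100
Step 2: unknown factor x
Step 3: 500 μL brought to 2.5 mL → factor 2500/500 = 5
Step 4: 100-fold → factor 100
Product of known-step factors = 50000
Overall factor = 4.00 mM / (16.0 nM) = 2.5 × 10^5
x = 2.5 × 10^5 / 50000 = 5.00

5.00-fold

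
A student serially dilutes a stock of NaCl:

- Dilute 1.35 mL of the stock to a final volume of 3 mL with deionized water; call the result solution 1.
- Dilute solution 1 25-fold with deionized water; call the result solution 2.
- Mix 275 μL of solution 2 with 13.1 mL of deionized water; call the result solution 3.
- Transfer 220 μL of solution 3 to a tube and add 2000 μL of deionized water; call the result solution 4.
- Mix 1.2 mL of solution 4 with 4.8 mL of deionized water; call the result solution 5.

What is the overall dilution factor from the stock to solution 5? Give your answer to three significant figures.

Step 1: 1.35 mL brought to 3 mL → factor 3/1.35 = 2.2222
Step 2: 25-fold → factor 25
Step 3: 275 μL + 13.1 mL = 13375 μL total → factor 13375/275 = 48.636
Step 4: 220 μL + 2000 μL = 2220 μL total → factor 2220/220 = 10.091
Step 5: 1.2 mL + 4.8 mL = 6 mL total → factor 6/1.2 = 5
Overall dilution factor = 2.2222 × 25 × 48.636 × 10.091 × 5 = 1.3633 × 10^5

1.36 × 10^5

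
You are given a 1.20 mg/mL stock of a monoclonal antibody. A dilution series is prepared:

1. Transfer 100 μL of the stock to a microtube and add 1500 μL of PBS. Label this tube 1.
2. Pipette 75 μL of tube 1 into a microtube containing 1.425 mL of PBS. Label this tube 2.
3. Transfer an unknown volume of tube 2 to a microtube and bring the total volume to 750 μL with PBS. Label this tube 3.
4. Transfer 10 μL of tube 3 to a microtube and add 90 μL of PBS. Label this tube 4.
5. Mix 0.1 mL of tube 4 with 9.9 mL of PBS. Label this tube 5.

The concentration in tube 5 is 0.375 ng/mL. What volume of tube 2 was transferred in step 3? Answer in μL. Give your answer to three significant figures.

Step 1: 100 μL + 1500 μL = 1600 μL total → factor 1600/100 = 16
Step 2: 75 μL + 1.425 mL = 1500 μL total → factor 1500/75 = 20
Step 3: v brought to 750 μL → factor = 750 μL/v
Step 4: 10 μL + 90 μL = 100 μL total → factor 100/10 = 10
Step 5: 0.1 mL + 9.9 mL = 10 mL total → factor 10/0.1 = 100
Product of known-step factors = 3.2 × 10^5
Overall factor = 1.20 mg/mL / (0.375 ng/mL) = 3.2 × 10^6
Step-3 factor = 3.2 × 10^6 / 3.2 × 10^5 = 10
v = 750 μL / 10 = 75.0 μL

75.0 μL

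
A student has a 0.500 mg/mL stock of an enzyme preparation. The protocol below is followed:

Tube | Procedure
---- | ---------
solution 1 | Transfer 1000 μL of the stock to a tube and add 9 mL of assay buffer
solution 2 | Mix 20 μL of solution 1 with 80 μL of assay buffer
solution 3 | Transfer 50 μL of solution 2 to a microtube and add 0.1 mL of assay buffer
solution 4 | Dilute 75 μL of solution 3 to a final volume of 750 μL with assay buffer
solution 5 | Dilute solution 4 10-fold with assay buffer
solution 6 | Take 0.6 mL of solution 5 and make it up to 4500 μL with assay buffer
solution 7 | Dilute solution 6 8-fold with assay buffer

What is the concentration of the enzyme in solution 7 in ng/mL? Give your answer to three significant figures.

0.556 ng/mL

Step 1: 1000 μL + 9 mL = 10000 μL total → factor 10000/1000 = 10
Step 2: 20 μL + 80 μL = 100 μL total → factor 100/20 = 5
Step 3: 50 μL + 0.1 mL = 150 μL total → factor 150/50 = 3
Step 4: 75 μL brought to 750 μL → factor 750/75 = 10
Step 5: 10-fold → factor 10
Step 6: 0.6 mL brought to 4500 μL → factor 4.5/0.6 = 7.5
Step 7: 8-fold → factor 8
Overall dilution factor = 10 × 5 × 3 × 10 × 10 × 7.5 × 8 = 9 × 10^5
Final = 0.500 mg/mL / 9 × 10^5 = 5.556 × 10^-7 mg/mL = 0.556 ng/mL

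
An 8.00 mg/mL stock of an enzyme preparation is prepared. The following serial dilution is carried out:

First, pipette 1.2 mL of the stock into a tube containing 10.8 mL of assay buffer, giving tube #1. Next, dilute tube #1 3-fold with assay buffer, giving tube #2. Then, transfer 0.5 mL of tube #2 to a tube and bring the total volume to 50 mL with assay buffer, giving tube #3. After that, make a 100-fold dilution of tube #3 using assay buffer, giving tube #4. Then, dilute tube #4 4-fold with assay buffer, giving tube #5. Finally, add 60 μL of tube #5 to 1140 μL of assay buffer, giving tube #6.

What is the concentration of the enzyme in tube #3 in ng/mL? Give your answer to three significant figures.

Step 1: 1.2 mL + 10.8 mL = 12 mL total → factor 12/1.2 = 10
Step 2: 3-fold → factor 3
Step 3: 0.5 mL brought to 50 mL → factor 50/0.5 = 100
Dilution factor through tube #3 = 10 × 3 × 100 = 3000
[tube #3] = 8.00 mg/mL / 3000 = 0.002667 mg/mL = 2.67 × 10^3 ng/mL

2.67 × 10^3 ng/mL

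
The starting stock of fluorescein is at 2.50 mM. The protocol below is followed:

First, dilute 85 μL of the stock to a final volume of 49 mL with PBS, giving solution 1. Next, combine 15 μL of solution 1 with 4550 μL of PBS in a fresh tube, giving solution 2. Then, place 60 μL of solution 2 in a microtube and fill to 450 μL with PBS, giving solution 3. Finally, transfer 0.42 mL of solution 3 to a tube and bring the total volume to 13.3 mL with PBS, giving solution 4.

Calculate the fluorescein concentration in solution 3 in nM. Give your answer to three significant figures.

1.90 nM

Step 1: 85 μL brought to 49 mL → factor 49000/85 = 576.47
Step 2: 15 μL + 4550 μL = 4565 μL total → factor 4565/15 = 304.33
Step 3: 60 μL brought to 450 μL → factor 450/60 = 7.5
Dilution factor through solution 3 = 576.47 × 304.33 × 7.5 = 1.3158 × 10^6
[solution 3] = 2.50 mM / 1.3158 × 10^6 = 1.900 × 10^-6 mM = 1.90 nM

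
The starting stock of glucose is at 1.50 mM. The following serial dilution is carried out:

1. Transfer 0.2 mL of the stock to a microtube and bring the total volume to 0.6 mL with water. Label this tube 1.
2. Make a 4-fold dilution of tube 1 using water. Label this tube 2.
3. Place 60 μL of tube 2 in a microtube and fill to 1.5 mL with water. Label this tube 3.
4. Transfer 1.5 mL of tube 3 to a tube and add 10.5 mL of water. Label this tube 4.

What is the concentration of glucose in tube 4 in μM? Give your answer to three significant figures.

Step 1: 0.2 mL brought to 0.6 mL → factor 0.6/0.2 = 3
Step 2: 4-fold → factor 4
Step 3: 60 μL brought to 1.5 mL → factor 1500/60 = 25
Step 4: 1.5 mL + 10.5 mL = 12 mL total → factor 12/1.5 = 8
Overall dilution factor = 3 × 4 × 25 × 8 = 2400
Final = 1.50 mM / 2400 = 0.0006250 mM = 0.625 μM

0.625 μM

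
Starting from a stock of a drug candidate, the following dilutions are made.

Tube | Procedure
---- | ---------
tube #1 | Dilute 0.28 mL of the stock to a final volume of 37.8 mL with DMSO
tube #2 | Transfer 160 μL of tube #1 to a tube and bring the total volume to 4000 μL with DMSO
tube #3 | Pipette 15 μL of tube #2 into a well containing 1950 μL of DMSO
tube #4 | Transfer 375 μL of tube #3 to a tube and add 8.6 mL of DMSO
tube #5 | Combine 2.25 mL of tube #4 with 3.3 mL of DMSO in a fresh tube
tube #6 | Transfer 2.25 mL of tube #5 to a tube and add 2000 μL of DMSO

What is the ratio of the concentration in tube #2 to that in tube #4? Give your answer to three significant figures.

Step 1: 0.28 mL brought to 37.8 mL → factor 37.8/0.28 = 135
Step 2: 160 μL brought to 4000 μL → factor 4000/160 = 25
Step 3: 15 μL + 1950 μL = 1965 μL total → factor 1965/15 = 131
Step 4: 375 μL + 8.6 mL = 8975 μL total → factor 8975/375 = 23.933
Dilution factor to tube #2 = 3375; to tube #4 = 1.0582 × 10^7
[tube #2]/[tube #4] = (factor to tube #4)/(factor to tube #2) = 1.0582 × 10^7/3375 = 3.14 × 10^3

3.14 × 10^3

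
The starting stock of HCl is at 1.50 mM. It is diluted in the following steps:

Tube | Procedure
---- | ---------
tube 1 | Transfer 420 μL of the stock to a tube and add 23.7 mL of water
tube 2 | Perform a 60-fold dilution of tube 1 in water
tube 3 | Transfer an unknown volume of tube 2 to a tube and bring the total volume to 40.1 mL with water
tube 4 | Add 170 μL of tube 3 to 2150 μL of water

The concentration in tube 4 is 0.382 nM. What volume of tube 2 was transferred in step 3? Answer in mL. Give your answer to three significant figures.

Step 1: 420 μL + 23.7 mL = 24120 μL total → factor 24120/420 = 57.429
Step 2: 60-fold → factor 60
Step 3: v brought to 40.1 mL → factor = 40.1 mL/v
Step 4: 170 μL + 2150 μL = 2320 μL total → factor 2320/170 = 13.647
Product of known-step factors = 47024
Overall factor = 1.50 mM / (0.382 nM) = 3.9267 × 10^6
Step-3 factor = 3.9267 × 10^6 / 47024 = 83.504
v = 40.1 mL / 83.504 = 0.480 mL

0.480 mL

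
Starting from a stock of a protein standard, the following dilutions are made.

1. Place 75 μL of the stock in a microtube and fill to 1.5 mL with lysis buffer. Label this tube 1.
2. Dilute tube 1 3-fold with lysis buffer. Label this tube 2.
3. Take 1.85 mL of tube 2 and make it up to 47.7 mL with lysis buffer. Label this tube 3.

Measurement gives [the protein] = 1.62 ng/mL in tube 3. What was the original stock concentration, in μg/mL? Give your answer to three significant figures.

Step 1: 75 μL brought to 1.5 mL → factor 1500/75 = 20
Step 2: 3-fold → factor 3
Step 3: 1.85 mL brought to 47.7 mL → factor 47.7/1.85 = 25.784
Overall dilution factor = 20 × 3 × 25.784 = 1547
Stock = 1.62 ng/mL × 1547 = 2506 ng/mL = 2.51 μg/mL

2.51 μg/mL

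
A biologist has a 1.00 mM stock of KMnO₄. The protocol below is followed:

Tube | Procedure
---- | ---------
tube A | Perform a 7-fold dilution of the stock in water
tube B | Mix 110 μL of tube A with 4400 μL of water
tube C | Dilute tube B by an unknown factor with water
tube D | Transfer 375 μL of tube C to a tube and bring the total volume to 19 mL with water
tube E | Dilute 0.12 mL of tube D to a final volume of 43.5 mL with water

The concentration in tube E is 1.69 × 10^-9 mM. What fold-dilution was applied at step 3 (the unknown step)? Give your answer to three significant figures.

Step 1: 7-fold → factor 7
Step 2: 110 μL + 4400 μL = 4510 μL total → factor 4510/110 = 41
Step 3: unknown factor x
Step 4: 375 μL brought to 19 mL → factor 19000/375 = 50.667
Step 5: 0.12 mL brought to 43.5 mL → factor 43.5/0.12 = 362.5
Product of known-step factors = 5.2712 × 10^6
Overall factor = 1.00 mM / (1.69 × 10^-9 mM) = 5.9172 × 10^8
x = 5.9172 × 10^8 / 5.2712 × 10^6 = 112

112-fold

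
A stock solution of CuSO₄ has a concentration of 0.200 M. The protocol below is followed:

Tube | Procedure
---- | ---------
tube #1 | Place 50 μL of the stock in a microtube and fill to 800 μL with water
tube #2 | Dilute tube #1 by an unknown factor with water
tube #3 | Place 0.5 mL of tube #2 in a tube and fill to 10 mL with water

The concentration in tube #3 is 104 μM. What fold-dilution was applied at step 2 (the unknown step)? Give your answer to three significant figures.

Step 1: 50 μL brought to 800 μL → factor 800/50 = 16
Step 2: unknown factor x
Step 3: 0.5 mL brought to 10 mL → factor 10/0.5 = 20
Product of known-step factors = 320
Overall factor = 0.200 M / (104 μM) = 1923.1
x = 1923.1 / 320 = 6.01

6.01-fold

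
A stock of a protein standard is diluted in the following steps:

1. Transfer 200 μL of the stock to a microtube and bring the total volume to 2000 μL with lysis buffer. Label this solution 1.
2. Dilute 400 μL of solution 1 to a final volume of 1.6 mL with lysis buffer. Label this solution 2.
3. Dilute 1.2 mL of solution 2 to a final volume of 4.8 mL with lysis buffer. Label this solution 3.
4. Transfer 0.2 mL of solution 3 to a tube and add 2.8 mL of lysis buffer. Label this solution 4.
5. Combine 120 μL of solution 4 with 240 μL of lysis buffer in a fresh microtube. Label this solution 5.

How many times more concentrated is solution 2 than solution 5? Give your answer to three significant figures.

180

Step 1: 200 μL brought to 2000 μL → factor 2000/200 = 10
Step 2: 400 μL brought to 1.6 mL → factor 1600/400 = 4
Step 3: 1.2 mL brought to 4.8 mL → factor 4.8/1.2 = 4
Step 4: 0.2 mL + 2.8 mL = 3 mL total → factor 3/0.2 = 15
Step 5: 120 μL + 240 μL = 360 μL total → factor 360/120 = 3
Dilution factor to solution 2 = 40; to solution 5 = 7200
[solution 2]/[solution 5] = (factor to solution 5)/(factor to solution 2) = 7200/40 = 180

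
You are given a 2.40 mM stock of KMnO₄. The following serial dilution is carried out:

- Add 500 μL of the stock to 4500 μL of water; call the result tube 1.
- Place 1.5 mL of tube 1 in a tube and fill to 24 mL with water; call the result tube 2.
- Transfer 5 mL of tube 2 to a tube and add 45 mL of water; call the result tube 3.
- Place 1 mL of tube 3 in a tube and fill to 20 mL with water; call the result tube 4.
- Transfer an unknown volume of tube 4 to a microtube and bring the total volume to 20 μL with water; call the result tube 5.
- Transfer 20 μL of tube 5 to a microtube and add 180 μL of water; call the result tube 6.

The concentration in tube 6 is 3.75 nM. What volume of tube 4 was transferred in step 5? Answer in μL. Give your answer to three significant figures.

Step 1: 500 μL + 4500 μL = 5000 μL total → factor 5000/500 = 10
Step 2: 1.5 mL brought to 24 mL → factor 24/1.5 = 16
Step 3: 5 mL + 45 mL = 50 mL total → factor 50/5 = 10
Step 4: 1 mL brought to 20 mL → factor 20/1 = 20
Step 5: v brought to 20 μL → factor = 20 μL/v
Step 6: 20 μL + 180 μL = 200 μL total → factor 200/20 = 10
Product of known-step factors = 3.2 × 10^5
Overall factor = 2.40 mM / (3.75 nM) = 6.4 × 10^5
Step-5 factor = 6.4 × 10^5 / 3.2 × 10^5 = 2
v = 20 μL / 2 = 10.0 μL

10.0 μL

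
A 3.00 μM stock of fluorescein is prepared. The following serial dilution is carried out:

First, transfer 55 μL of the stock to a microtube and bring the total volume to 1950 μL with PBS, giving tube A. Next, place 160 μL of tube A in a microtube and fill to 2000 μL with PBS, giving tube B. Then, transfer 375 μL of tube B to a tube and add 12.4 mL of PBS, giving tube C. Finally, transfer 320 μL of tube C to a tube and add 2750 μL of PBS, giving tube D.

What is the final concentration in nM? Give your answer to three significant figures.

0.0207 nM

Step 1: 55 μL brought to 1950 μL → factor 1950/55 = 35.455
Step 2: 160 μL brought to 2000 μL → factor 2000/160 = 12.5
Step 3: 375 μL + 12.4 mL = 12775 μL total → factor 12775/375 = 34.067
Step 4: 320 μL + 2750 μL = 3070 μL total → factor 3070/320 = 9.5938
Overall dilution factor = 35.455 × 12.5 × 34.067 × 9.5938 = 1.4484 × 10^5
Final = 3.00 μM / 1.4484 × 10^5 = 2.071 × 10^-5 μM = 0.0207 nM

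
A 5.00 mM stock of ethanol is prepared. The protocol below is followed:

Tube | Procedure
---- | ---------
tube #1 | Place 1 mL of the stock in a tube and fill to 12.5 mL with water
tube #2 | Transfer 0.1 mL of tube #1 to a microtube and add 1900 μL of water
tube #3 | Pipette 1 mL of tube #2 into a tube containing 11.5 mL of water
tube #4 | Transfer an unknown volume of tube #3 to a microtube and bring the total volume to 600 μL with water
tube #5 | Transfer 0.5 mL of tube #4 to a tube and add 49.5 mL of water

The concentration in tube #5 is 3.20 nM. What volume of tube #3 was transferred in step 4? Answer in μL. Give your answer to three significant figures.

Step 1: 1 mL brought to 12.5 mL → factor 12.5/1 = 12.5
Step 2: 0.1 mL + 1900 μL = 2 mL total → factor 2/0.1 = 20
Step 3: 1 mL + 11.5 mL = 12.5 mL total → factor 12.5/1 = 12.5
Step 4: v brought to 600 μL → factor = 600 μL/v
Step 5: 0.5 mL + 49.5 mL = 50 mL total → factor 50/0.5 = 100
Product of known-step factors = 3.125 × 10^5
Overall factor = 5.00 mM / (3.20 nM) = 1.5625 × 10^6
Step-4 factor = 1.5625 × 10^6 / 3.125 × 10^5 = 5
v = 600 μL / 5 = 120 μL

120 μL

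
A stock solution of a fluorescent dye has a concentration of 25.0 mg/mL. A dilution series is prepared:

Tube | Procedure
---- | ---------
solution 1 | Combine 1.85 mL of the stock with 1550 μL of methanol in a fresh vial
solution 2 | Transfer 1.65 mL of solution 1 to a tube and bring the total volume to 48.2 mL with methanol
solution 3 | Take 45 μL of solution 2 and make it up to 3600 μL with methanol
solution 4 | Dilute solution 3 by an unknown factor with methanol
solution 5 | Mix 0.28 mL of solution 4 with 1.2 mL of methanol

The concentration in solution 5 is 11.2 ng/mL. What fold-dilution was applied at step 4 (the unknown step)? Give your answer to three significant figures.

Step 1: 1.85 mL + 1550 μL = 3.4 mL total → factor 3.4/1.85 = 1.8378
Step 2: 1.65 mL brought to 48.2 mL → factor 48.2/1.65 = 29.212
Step 3: 45 μL brought to 3600 μL → factor 3600/45 = 80
Step 4: unknown factor x
Step 5: 0.28 mL + 1.2 mL = 1.48 mL total → factor 1.48/0.28 = 5.2857
Product of known-step factors = 22702
Overall factor = 25.0 mg/mL / (11.2 ng/mL) = 2.2321 × 10^6
x = 2.2321 × 10^6 / 22702 = 98.3

98.3-fold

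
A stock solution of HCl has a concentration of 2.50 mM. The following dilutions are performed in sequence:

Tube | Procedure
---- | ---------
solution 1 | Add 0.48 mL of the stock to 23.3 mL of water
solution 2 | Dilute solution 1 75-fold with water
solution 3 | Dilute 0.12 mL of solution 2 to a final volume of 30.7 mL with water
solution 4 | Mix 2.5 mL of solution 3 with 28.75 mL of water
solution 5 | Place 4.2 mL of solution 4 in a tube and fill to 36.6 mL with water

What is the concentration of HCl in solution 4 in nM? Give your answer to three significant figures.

0.210 nM

Step 1: 0.48 mL + 23.3 mL = 23.78 mL total → factor 23.78/0.48 = 49.542
Step 2: 75-fold → factor 75
Step 3: 0.12 mL brought to 30.7 mL → factor 30.7/0.12 = 255.83
Step 4: 2.5 mL + 28.75 mL = 31.25 mL total → factor 31.25/2.5 = 12.5
Dilution factor through solution 4 = 49.542 × 75 × 255.83 × 12.5 = 1.1882 × 10^7
[solution 4] = 2.50 mM / 1.1882 × 10^7 = 2.104 × 10^-7 mM = 0.210 nM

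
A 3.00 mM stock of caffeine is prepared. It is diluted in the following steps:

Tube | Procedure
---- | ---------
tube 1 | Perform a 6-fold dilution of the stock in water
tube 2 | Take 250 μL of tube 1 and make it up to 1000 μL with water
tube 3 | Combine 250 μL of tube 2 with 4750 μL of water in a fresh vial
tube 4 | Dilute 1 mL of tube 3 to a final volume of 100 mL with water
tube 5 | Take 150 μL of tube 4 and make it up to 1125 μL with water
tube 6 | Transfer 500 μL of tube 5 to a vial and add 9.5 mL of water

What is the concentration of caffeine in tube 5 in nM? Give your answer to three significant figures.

Step 1: 6-fold → factor 6
Step 2: 250 μL brought to 1000 μL → factor 1000/250 = 4
Step 3: 250 μL + 4750 μL = 5000 μL total → factor 5000/250 = 20
Step 4: 1 mL brought to 100 mL → factor 100/1 = 100
Step 5: 150 μL brought to 1125 μL → factor 1125/150 = 7.5
Dilution factor through tube 5 = 6 × 4 × 20 × 100 × 7.5 = 3.6 × 10^5
[tube 5] = 3.00 mM / 3.6 × 10^5 = 8.333 × 10^-6 mM = 8.33 nM

8.33 nM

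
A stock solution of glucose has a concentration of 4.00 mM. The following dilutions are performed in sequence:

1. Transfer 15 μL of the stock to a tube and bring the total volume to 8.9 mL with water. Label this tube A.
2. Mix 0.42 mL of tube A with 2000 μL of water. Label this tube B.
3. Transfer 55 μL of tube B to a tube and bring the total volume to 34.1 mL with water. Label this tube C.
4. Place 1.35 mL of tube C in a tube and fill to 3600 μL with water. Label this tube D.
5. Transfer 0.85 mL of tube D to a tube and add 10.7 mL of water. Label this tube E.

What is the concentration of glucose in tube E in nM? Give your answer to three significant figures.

0.0521 nM

Step 1: 15 μL brought to 8.9 mL → factor 8900/15 = 593.33
Step 2: 0.42 mL + 2000 μL = 2.42 mL total → factor 2.42/0.42 = 5.7619
Step 3: 55 μL brought to 34.1 mL → factor 34100/55 = 620
Step 4: 1.35 mL brought to 3600 μL → factor 3.6/1.35 = 2.6667
Step 5: 0.85 mL + 10.7 mL = 11.55 mL total → factor 11.55/0.85 = 13.588
Overall dilution factor = 593.33 × 5.7619 × 620 × 2.6667 × 13.588 = 7.6805 × 10^7
Final = 4.00 mM / 7.6805 × 10^7 = 5.208 × 10^-8 mM = 0.0521 nM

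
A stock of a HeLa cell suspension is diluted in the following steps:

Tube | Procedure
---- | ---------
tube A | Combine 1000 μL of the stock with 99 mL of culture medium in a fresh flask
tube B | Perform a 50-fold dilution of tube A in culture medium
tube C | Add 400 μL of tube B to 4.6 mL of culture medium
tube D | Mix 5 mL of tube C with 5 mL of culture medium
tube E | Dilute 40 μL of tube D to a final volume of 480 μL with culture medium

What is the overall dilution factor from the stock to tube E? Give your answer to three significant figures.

1.50 × 10^6

Step 1: 1000 μL + 99 mL = 1 × 10^5 μL total → factor 1 × 10^5/1000 = 100
Step 2: 50-fold → factor 50
Step 3: 400 μL + 4.6 mL = 5000 μL total → factor 5000/400 = 12.5
Step 4: 5 mL + 5 mL = 10 mL total → factor 10/5 = 2
Step 5: 40 μL brought to 480 μL → factor 480/40 = 12
Overall dilution factor = 100 × 50 × 12.5 × 2 × 12 = 1.5 × 10^6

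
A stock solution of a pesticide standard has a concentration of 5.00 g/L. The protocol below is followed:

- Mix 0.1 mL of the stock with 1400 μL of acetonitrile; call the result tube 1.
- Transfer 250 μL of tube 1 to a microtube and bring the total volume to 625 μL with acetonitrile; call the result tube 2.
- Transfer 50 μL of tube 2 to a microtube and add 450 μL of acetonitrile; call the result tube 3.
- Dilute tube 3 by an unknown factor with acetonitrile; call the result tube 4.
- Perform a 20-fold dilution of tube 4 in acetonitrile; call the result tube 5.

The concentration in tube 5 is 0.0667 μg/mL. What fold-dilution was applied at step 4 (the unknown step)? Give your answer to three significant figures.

10.0-fold

Step 1: 0.1 mL + 1400 μL = 1.5 mL total → factor 1.5/0.1 = 15
Step 2: 250 μL brought to 625 μL → factor 625/250 = 2.5
Step 3: 50 μL + 450 μL = 500 μL total → factor 500/50 = 10
Step 4: unknown factor x
Step 5: 20-fold → factor 20
Product of known-step factors = 7500
Overall factor = 5.00 g/L / (0.0667 μg/mL) = 74963
x = 74963 / 7500 = 10.0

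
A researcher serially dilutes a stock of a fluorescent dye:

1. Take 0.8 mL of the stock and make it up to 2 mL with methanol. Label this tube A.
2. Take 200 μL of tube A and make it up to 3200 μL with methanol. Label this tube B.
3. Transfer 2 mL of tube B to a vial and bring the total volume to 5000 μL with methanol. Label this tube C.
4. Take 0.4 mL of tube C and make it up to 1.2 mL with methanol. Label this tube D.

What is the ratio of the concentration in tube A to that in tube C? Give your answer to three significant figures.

Step 1: 0.8 mL brought to 2 mL → factor 2/0.8 = 2.5
Step 2: 200 μL brought to 3200 μL → factor 3200/200 = 16
Step 3: 2 mL brought to 5000 μL → factor 5/2 = 2.5
Dilution factor to tube A = 2.5; to tube C = 100
[tube A]/[tube C] = (factor to tube C)/(factor to tube A) = 100/2.5 = 40.0

40.0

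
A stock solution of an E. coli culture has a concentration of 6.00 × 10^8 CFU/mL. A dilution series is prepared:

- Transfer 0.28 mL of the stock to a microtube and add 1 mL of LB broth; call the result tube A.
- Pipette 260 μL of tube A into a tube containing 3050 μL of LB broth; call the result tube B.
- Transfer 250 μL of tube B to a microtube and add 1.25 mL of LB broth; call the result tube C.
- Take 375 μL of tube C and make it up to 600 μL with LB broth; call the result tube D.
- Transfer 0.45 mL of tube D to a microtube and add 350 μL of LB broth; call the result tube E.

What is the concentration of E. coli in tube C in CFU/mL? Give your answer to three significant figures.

Step 1: 0.28 mL + 1 mL = 1.28 mL total → factor 1.28/0.28 = 4.5714
Step 2: 260 μL + 3050 μL = 3310 μL total → factor 3310/260 = 12.731
Step 3: 250 μL + 1.25 mL = 1500 μL total → factor 1500/250 = 6
Dilution factor through tube C = 4.5714 × 12.731 × 6 = 349.19
[tube C] = 6.00 × 10^8 CFU/mL / 349.19 = 1.72 × 10^6 CFU/mL

1.72 × 10^6 CFU/mL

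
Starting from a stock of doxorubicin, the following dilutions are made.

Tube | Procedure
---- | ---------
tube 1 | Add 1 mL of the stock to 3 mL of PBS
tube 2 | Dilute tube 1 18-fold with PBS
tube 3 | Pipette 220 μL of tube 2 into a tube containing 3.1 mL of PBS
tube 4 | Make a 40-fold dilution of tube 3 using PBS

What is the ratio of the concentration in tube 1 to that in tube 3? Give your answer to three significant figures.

Step 1: 1 mL + 3 mL = 4 mL total → factor 4/1 = 4
Step 2: 18-fold → factor 18
Step 3: 220 μL + 3.1 mL = 3320 μL total → factor 3320/220 = 15.091
Dilution factor to tube 1 = 4; to tube 3 = 1086.5
[tube 1]/[tube 3] = (factor to tube 3)/(factor to tube 1) = 1086.5/4 = 272

272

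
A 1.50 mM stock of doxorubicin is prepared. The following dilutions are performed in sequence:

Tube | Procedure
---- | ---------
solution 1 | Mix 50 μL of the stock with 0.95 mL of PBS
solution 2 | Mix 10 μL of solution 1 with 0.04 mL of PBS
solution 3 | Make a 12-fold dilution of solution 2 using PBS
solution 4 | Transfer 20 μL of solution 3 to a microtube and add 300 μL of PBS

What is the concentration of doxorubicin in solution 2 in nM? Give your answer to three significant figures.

1.50 × 10^4 nM

Step 1: 50 μL + 0.95 mL = 1000 μL total → factor 1000/50 = 20
Step 2: 10 μL + 0.04 mL = 50 μL total → factor 50/10 = 5
Dilution factor through solution 2 = 20 × 5 = 100
[solution 2] = 1.50 mM / 100 = 0.01500 mM = 1.50 × 10^4 nM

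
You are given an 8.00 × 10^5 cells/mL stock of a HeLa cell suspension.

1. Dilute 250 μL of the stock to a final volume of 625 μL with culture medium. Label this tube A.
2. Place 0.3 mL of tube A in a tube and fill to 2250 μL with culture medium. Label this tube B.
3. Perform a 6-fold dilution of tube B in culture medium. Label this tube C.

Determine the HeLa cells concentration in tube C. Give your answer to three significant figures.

Step 1: 250 μL brought to 625 μL → factor 625/250 = 2.5
Step 2: 0.3 mL brought to 2250 μL → factor 2.25/0.3 = 7.5
Step 3: 6-fold → factor 6
Overall dilution factor = 2.5 × 7.5 × 6 = 112.5
Final = 8.00 × 10^5 cells/mL / 112.5 = 7.11 × 10^3 cells/mL

7.11 × 10^3 cells/mL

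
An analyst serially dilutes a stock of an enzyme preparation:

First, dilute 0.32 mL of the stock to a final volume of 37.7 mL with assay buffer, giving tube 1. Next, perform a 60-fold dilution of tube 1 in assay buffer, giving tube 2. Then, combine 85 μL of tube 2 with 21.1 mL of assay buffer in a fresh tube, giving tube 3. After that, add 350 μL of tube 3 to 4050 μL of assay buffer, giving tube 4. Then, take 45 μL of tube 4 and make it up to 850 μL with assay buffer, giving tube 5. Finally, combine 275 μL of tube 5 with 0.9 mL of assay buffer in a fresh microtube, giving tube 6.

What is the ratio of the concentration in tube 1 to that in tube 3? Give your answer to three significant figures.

Step 1: 0.32 mL brought to 37.7 mL → factor 37.7/0.32 = 117.81
Step 2: 60-fold → factor 60
Step 3: 85 μL + 21.1 mL = 21185 μL total → factor 21185/85 = 249.24
Dilution factor to tube 1 = 117.81; to tube 3 = 1.7618 × 10^6
[tube 1]/[tube 3] = (factor to tube 3)/(factor to tube 1) = 1.7618 × 10^6/117.81 = 1.50 × 10^4

1.50 × 10^4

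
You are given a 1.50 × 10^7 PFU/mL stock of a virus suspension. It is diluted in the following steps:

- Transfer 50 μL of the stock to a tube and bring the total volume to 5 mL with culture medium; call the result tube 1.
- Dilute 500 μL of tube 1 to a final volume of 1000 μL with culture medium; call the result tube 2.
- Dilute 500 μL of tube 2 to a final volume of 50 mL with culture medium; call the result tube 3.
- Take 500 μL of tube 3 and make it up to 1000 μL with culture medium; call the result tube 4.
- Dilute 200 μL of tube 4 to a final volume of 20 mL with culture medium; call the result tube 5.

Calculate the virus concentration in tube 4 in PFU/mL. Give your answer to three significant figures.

Step 1: 50 μL brought to 5 mL → factor 5000/50 = 100
Step 2: 500 μL brought to 1000 μL → factor 1000/500 = 2
Step 3: 500 μL brought to 50 mL → factor 50000/500 = 100
Step 4: 500 μL brought to 1000 μL → factor 1000/500 = 2
Dilution factor through tube 4 = 100 × 2 × 100 × 2 = 40000
[tube 4] = 1.50 × 10^7 PFU/mL / 40000 = 375 PFU/mL

375 PFU/mL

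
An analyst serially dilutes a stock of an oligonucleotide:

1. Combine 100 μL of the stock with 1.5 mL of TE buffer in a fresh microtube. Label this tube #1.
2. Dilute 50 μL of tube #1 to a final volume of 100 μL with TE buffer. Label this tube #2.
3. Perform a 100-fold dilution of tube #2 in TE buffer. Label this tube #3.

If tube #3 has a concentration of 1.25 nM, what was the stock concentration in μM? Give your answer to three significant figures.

Step 1: 100 μL + 1.5 mL = 1600 μL total → factor 1600/100 = 16
Step 2: 50 μL brought to 100 μL → factor 100/50 = 2
Step 3: 100-fold → factor 100
Overall dilution factor = 16 × 2 × 100 = 3200
Stock = 1.25 nM × 3200 = 4000 nM = 4.00 μM

4.00 μM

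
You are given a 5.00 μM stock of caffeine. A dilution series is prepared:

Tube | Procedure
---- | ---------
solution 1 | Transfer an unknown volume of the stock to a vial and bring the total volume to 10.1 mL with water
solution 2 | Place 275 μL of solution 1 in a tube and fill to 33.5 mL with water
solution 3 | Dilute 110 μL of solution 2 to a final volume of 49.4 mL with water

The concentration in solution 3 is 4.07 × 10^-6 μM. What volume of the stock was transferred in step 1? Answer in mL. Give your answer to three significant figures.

0.450 mL

Step 1: v brought to 10.1 mL → factor = 10.1 mL/v
Step 2: 275 μL brought to 33.5 mL → factor 33500/275 = 121.82
Step 3: 110 μL brought to 49.4 mL → factor 49400/110 = 449.09
Product of known-step factors = 54707
Overall factor = 5.00 μM / (4.07 × 10^-6 μM) = 1.2285 × 10^6
Step-1 factor = 1.2285 × 10^6 / 54707 = 22.456
v = 10.1 mL / 22.456 = 0.450 mL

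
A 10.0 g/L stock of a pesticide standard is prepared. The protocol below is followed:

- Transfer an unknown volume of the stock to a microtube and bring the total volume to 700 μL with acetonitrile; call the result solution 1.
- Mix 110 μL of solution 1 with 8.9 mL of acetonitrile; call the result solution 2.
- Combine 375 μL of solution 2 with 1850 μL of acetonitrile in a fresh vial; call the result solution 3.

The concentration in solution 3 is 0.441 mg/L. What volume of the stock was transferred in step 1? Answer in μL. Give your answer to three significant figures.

Step 1: v brought to 700 μL → factor = 700 μL/v
Step 2: 110 μL + 8.9 mL = 9010 μL total → factor 9010/110 = 81.909
Step 3: 375 μL + 1850 μL = 2225 μL total → factor 2225/375 = 5.9333
Product of known-step factors = 485.99
Overall factor = 10.0 g/L / (0.441 mg/L) = 22676
Step-1 factor = 22676 / 485.99 = 46.658
v = 700 μL / 46.658 = 15.0 μL

15.0 μL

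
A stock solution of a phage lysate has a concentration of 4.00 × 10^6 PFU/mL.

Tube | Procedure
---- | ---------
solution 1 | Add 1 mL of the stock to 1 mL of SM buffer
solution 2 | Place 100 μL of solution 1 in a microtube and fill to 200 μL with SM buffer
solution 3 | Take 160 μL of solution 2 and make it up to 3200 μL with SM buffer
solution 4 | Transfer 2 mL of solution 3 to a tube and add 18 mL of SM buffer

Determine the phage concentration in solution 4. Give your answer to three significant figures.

5.00 × 10^3 PFU/mL

Step 1: 1 mL + 1 mL = 2 mL total → factor 2/1 = 2
Step 2: 100 μL brought to 200 μL → factor 200/100 = 2
Step 3: 160 μL brought to 3200 μL → factor 3200/160 = 20
Step 4: 2 mL + 18 mL = 20 mL total → factor 20/2 = 10
Overall dilution factor = 2 × 2 × 20 × 10 = 800
Final = 4.00 × 10^6 PFU/mL / 800 = 5.00 × 10^3 PFU/mL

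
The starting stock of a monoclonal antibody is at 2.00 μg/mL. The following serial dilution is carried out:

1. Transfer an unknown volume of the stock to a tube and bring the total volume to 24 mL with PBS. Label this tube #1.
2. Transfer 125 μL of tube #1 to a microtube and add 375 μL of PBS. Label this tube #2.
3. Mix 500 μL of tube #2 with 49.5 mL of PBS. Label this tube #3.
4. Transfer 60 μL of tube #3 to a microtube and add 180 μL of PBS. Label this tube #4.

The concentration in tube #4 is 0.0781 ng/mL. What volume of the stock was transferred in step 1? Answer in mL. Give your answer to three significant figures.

Step 1: v brought to 24 mL → factor = 24 mL/v
Step 2: 125 μL + 375 μL = 500 μL total → factor 500/125 = 4
Step 3: 500 μL + 49.5 mL = 50000 μL total → factor 50000/500 = 100
Step 4: 60 μL + 180 μL = 240 μL total → factor 240/60 = 4
Product of known-step factors = 1600
Overall factor = 2.00 μg/mL / (0.0781 ng/mL) = 25608
Step-1 factor = 25608 / 1600 = 16.005
v = 24 mL / 16.005 = 1.50 mL

1.50 mL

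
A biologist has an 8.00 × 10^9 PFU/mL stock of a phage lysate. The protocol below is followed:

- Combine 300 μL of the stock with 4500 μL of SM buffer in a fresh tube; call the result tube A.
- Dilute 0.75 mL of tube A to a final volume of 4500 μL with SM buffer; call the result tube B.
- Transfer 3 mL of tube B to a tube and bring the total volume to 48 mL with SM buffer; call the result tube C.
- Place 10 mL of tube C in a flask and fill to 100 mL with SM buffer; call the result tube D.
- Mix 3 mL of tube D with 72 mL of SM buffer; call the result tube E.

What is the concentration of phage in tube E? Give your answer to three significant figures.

Step 1: 300 μL + 4500 μL = 4800 μL total → factor 4800/300 = 16
Step 2: 0.75 mL brought to 4500 μL → factor 4.5/0.75 = 6
Step 3: 3 mL brought to 48 mL → factor 48/3 = 16
Step 4: 10 mL brought to 100 mL → factor 100/10 = 10
Step 5: 3 mL + 72 mL = 75 mL total → factor 75/3 = 25
Overall dilution factor = 16 × 6 × 16 × 10 × 25 = 3.84 × 10^5
Final = 8.00 × 10^9 PFU/mL / 3.84 × 10^5 = 2.08 × 10^4 PFU/mL

2.08 × 10^4 PFU/mL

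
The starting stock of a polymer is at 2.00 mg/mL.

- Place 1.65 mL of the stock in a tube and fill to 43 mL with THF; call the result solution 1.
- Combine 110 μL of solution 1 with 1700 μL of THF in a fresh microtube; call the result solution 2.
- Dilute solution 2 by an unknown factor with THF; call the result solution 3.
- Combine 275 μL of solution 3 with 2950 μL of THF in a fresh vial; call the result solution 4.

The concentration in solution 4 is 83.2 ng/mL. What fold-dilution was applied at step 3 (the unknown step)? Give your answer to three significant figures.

Step 1: 1.65 mL brought to 43 mL → factor 43/1.65 = 26.061
Step 2: 110 μL + 1700 μL = 1810 μL total → factor 1810/110 = 16.455
Step 3: unknown factor x
Step 4: 275 μL + 2950 μL = 3225 μL total → factor 3225/275 = 11.727
Product of known-step factors = 5028.8
Overall factor = 2.00 mg/mL / (83.2 ng/mL) = 24038
x = 24038 / 5028.8 = 4.78

4.78-fold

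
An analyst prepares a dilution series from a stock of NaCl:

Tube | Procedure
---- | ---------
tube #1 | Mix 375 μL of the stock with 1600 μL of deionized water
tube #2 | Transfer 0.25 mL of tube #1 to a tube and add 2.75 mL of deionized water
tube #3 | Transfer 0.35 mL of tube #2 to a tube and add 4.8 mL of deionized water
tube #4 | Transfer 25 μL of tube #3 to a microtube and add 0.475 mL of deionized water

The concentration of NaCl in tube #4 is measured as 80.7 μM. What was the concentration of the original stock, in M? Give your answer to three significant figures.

1.50 M

Step 1: 375 μL + 1600 μL = 1975 μL total → factor 1975/375 = 5.2667
Step 2: 0.25 mL + 2.75 mL = 3 mL total → factor 3/0.25 = 12
Step 3: 0.35 mL + 4.8 mL = 5.15 mL total → factor 5.15/0.35 = 14.714
Step 4: 25 μL + 0.475 mL = 500 μL total → factor 500/25 = 20
Overall dilution factor = 5.2667 × 12 × 14.714 × 20 = 18599
Stock = 80.7 μM × 18599 = 1.501 × 10^6 μM = 1.50 M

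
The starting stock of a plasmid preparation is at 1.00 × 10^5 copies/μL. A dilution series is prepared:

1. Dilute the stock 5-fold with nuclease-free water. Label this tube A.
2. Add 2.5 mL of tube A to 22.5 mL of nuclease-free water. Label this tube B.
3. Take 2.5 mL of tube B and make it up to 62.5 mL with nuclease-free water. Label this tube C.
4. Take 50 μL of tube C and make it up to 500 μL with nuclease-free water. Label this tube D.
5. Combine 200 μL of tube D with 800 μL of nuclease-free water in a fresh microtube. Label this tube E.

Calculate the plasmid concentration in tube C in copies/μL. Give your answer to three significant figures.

80.0 copies/μL

Step 1: 5-fold → factor 5
Step 2: 2.5 mL + 22.5 mL = 25 mL total → factor 25/2.5 = 10
Step 3: 2.5 mL brought to 62.5 mL → factor 62.5/2.5 = 25
Dilution factor through tube C = 5 × 10 × 25 = 1250
[tube C] = 1.00 × 10^5 copies/μL / 1250 = 80.0 copies/μL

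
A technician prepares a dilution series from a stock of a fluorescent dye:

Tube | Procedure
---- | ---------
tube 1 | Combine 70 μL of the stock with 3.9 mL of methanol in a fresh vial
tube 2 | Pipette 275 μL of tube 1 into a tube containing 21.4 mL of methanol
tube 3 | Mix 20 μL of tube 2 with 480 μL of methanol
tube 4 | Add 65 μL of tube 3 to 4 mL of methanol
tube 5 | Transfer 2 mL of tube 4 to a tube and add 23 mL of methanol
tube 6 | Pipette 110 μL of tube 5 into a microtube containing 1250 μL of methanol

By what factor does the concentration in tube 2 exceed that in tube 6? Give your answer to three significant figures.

2.42 × 10^5

Step 1: 70 μL + 3.9 mL = 3970 μL total → factor 3970/70 = 56.714
Step 2: 275 μL + 21.4 mL = 21675 μL total → factor 21675/275 = 78.818
Step 3: 20 μL + 480 μL = 500 μL total → factor 500/20 = 25
Step 4: 65 μL + 4 mL = 4065 μL total → factor 4065/65 = 62.538
Step 5: 2 mL + 23 mL = 25 mL total → factor 25/2 = 12.5
Step 6: 110 μL + 1250 μL = 1360 μL total → factor 1360/110 = 12.364
Dilution factor to tube 2 = 4470.1; to tube 6 = 1.0801 × 10^9
[tube 2]/[tube 6] = (factor to tube 6)/(factor to tube 2) = 1.0801 × 10^9/4470.1 = 2.42 × 10^5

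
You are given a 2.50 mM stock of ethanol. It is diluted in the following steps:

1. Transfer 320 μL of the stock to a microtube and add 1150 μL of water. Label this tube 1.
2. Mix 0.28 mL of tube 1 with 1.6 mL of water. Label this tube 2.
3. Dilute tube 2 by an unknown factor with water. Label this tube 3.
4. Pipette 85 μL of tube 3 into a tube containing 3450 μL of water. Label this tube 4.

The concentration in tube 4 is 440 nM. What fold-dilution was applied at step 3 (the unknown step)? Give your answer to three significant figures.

Step 1: 320 μL + 1150 μL = 1470 μL total → factor 1470/320 = 4.5938
Step 2: 0.28 mL + 1.6 mL = 1.88 mL total → factor 1.88/0.28 = 6.7143
Step 3: unknown factor x
Step 4: 85 μL + 3450 μL = 3535 μL total → factor 3535/85 = 41.588
Product of known-step factors = 1282.7
Overall factor = 2.50 mM / (440 nM) = 5681.8
x = 5681.8 / 1282.7 = 4.43

4.43-fold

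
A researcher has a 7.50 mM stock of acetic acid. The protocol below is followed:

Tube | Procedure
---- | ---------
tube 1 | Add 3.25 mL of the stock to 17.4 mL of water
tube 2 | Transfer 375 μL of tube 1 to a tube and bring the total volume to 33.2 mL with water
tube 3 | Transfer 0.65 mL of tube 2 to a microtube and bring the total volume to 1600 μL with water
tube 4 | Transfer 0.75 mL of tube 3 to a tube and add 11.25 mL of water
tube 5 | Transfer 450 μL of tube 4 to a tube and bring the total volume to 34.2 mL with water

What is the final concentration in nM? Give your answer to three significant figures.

Step 1: 3.25 mL + 17.4 mL = 20.65 mL total → factor 20.65/3.25 = 6.3538
Step 2: 375 μL brought to 33.2 mL → factor 33200/375 = 88.533
Step 3: 0.65 mL brought to 1600 μL → factor 1.6/0.65 = 2.4615
Step 4: 0.75 mL + 11.25 mL = 12 mL total → factor 12/0.75 = 16
Step 5: 450 μL brought to 34.2 mL → factor 34200/450 = 76
Overall dilution factor = 6.3538 × 88.533 × 2.4615 × 16 × 76 = 1.6838 × 10^6
Final = 7.50 mM / 1.6838 × 10^6 = 4.454 × 10^-6 mM = 4.45 nM

4.45 nM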